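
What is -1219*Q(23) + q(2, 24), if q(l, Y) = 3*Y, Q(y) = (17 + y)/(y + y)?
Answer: -988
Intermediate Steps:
Q(y) = (17 + y)/(2*y) (Q(y) = (17 + y)/((2*y)) = (17 + y)*(1/(2*y)) = (17 + y)/(2*y))
-1219*Q(23) + q(2, 24) = -1219*(17 + 23)/(2*23) + 3*24 = -1219*40/(2*23) + 72 = -1219*20/23 + 72 = -1060 + 72 = -988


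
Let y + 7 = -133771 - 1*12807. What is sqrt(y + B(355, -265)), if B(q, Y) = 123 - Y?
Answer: I*sqrt(146197) ≈ 382.36*I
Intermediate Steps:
y = -146585 (y = -7 + (-133771 - 1*12807) = -7 + (-133771 - 12807) = -7 - 146578 = -146585)
sqrt(y + B(355, -265)) = sqrt(-146585 + (123 - 1*(-265))) = sqrt(-146585 + (123 + 265)) = sqrt(-146585 + 388) = sqrt(-146197) = I*sqrt(146197)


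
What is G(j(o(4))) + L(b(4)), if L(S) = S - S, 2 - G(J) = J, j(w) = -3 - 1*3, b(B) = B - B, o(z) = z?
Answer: 8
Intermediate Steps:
b(B) = 0
j(w) = -6 (j(w) = -3 - 3 = -6)
G(J) = 2 - J
L(S) = 0
G(j(o(4))) + L(b(4)) = (2 - 1*(-6)) + 0 = (2 + 6) + 0 = 8 + 0 = 8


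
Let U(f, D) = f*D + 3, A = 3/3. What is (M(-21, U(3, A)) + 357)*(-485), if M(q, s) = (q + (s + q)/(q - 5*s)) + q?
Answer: -2599600/17 ≈ -1.5292e+5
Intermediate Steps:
A = 1 (A = 3*(⅓) = 1)
U(f, D) = 3 + D*f (U(f, D) = D*f + 3 = 3 + D*f)
M(q, s) = 2*q + (q + s)/(q - 5*s) (M(q, s) = (q + (q + s)/(q - 5*s)) + q = 2*q + (q + s)/(q - 5*s))
(M(-21, U(3, A)) + 357)*(-485) = ((-21 + (3 + 1*3) + 2*(-21)² - 10*(-21)*(3 + 1*3))/(-21 - 5*(3 + 1*3)) + 357)*(-485) = ((-21 + (3 + 3) + 2*441 - 10*(-21)*(3 + 3))/(-21 - 5*(3 + 3)) + 357)*(-485) = ((-21 + 6 + 882 - 10*(-21)*6)/(-21 - 5*6) + 357)*(-485) = ((-21 + 6 + 882 + 1260)/(-21 - 30) + 357)*(-485) = (2127/(-51) + 357)*(-485) = (-1/51*2127 + 357)*(-485) = (-709/17 + 357)*(-485) = (5360/17)*(-485) = -2599600/17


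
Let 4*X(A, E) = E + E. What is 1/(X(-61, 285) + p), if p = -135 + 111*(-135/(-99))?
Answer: 22/3495 ≈ 0.0062947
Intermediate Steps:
X(A, E) = E/2 (X(A, E) = (E + E)/4 = (2*E)/4 = E/2)
p = 180/11 (p = -135 + 111*(-135*(-1/99)) = -135 + 111*(15/11) = -135 + 1665/11 = 180/11 ≈ 16.364)
1/(X(-61, 285) + p) = 1/((½)*285 + 180/11) = 1/(285/2 + 180/11) = 1/(3495/22) = 22/3495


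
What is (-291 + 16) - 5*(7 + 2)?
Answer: -320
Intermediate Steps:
(-291 + 16) - 5*(7 + 2) = -275 - 5*9 = -275 - 45 = -320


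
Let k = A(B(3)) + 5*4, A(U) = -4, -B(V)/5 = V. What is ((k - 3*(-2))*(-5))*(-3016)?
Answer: 331760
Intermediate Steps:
B(V) = -5*V
k = 16 (k = -4 + 5*4 = -4 + 20 = 16)
((k - 3*(-2))*(-5))*(-3016) = ((16 - 3*(-2))*(-5))*(-3016) = ((16 + 6)*(-5))*(-3016) = (22*(-5))*(-3016) = -110*(-3016) = 331760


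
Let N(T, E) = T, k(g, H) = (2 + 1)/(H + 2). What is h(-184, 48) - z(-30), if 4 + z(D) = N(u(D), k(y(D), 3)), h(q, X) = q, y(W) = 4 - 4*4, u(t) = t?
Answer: -150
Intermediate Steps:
y(W) = -12 (y(W) = 4 - 16 = -12)
k(g, H) = 3/(2 + H)
z(D) = -4 + D
h(-184, 48) - z(-30) = -184 - (-4 - 30) = -184 - 1*(-34) = -184 + 34 = -150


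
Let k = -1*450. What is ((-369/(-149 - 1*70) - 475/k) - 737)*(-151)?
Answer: 145687367/1314 ≈ 1.1087e+5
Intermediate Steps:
k = -450
((-369/(-149 - 1*70) - 475/k) - 737)*(-151) = ((-369/(-149 - 1*70) - 475/(-450)) - 737)*(-151) = ((-369/(-149 - 70) - 475*(-1/450)) - 737)*(-151) = ((-369/(-219) + 19/18) - 737)*(-151) = ((-369*(-1/219) + 19/18) - 737)*(-151) = ((123/73 + 19/18) - 737)*(-151) = (3601/1314 - 737)*(-151) = -964817/1314*(-151) = 145687367/1314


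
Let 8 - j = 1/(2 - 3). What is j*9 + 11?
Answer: 92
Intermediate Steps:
j = 9 (j = 8 - 1/(2 - 3) = 8 - 1/(-1) = 8 - 1*(-1) = 8 + 1 = 9)
j*9 + 11 = 9*9 + 11 = 81 + 11 = 92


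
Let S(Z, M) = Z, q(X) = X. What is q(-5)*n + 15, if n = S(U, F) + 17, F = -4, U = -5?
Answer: -45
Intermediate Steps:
n = 12 (n = -5 + 17 = 12)
q(-5)*n + 15 = -5*12 + 15 = -60 + 15 = -45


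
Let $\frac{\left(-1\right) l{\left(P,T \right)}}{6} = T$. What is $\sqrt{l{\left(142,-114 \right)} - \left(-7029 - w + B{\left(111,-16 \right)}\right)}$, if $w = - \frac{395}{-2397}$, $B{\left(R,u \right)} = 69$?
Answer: $\frac{\sqrt{43920382011}}{2397} \approx 87.431$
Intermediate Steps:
$l{\left(P,T \right)} = - 6 T$
$w = \frac{395}{2397}$ ($w = \left(-395\right) \left(- \frac{1}{2397}\right) = \frac{395}{2397} \approx 0.16479$)
$\sqrt{l{\left(142,-114 \right)} - \left(-7029 - w + B{\left(111,-16 \right)}\right)} = \sqrt{\left(-6\right) \left(-114\right) + \left(\frac{395}{2397} - \left(-7029 + 69\right)\right)} = \sqrt{684 + \left(\frac{395}{2397} - -6960\right)} = \sqrt{684 + \left(\frac{395}{2397} + 6960\right)} = \sqrt{684 + \frac{16683515}{2397}} = \sqrt{\frac{18323063}{2397}} = \frac{\sqrt{43920382011}}{2397}$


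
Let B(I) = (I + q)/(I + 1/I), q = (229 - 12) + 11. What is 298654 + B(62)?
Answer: 229668522/769 ≈ 2.9866e+5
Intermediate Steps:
q = 228 (q = 217 + 11 = 228)
B(I) = (228 + I)/(I + 1/I) (B(I) = (I + 228)/(I + 1/I) = (228 + I)/(I + 1/I))
298654 + B(62) = 298654 + 62*(228 + 62)/(1 + 62²) = 298654 + 62*290/(1 + 3844) = 298654 + 62*290/3845 = 298654 + 62*(1/3845)*290 = 298654 + 3596/769 = 229668522/769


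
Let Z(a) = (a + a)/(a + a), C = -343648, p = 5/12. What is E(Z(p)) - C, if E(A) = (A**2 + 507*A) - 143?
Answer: 344013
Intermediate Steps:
p = 5/12 (p = 5*(1/12) = 5/12 ≈ 0.41667)
Z(a) = 1 (Z(a) = (2*a)/((2*a)) = (2*a)*(1/(2*a)) = 1)
E(A) = -143 + A**2 + 507*A
E(Z(p)) - C = (-143 + 1**2 + 507*1) - 1*(-343648) = (-143 + 1 + 507) + 343648 = 365 + 343648 = 344013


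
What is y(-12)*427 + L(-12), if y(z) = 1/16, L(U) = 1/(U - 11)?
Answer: 9805/368 ≈ 26.644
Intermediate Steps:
L(U) = 1/(-11 + U)
y(z) = 1/16
y(-12)*427 + L(-12) = (1/16)*427 + 1/(-11 - 12) = 427/16 + 1/(-23) = 427/16 - 1/23 = 9805/368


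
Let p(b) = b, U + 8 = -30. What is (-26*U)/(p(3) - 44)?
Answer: -988/41 ≈ -24.098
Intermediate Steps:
U = -38 (U = -8 - 30 = -38)
(-26*U)/(p(3) - 44) = (-26*(-38))/(3 - 44) = 988/(-41) = 988*(-1/41) = -988/41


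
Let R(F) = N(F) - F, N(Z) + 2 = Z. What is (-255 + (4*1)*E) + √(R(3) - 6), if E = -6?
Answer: -279 + 2*I*√2 ≈ -279.0 + 2.8284*I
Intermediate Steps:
N(Z) = -2 + Z
R(F) = -2 (R(F) = (-2 + F) - F = -2)
(-255 + (4*1)*E) + √(R(3) - 6) = (-255 + (4*1)*(-6)) + √(-2 - 6) = (-255 + 4*(-6)) + √(-8) = (-255 - 24) + 2*I*√2 = -279 + 2*I*√2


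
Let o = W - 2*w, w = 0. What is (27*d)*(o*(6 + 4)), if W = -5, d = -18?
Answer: 24300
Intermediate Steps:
o = -5 (o = -5 - 2*0 = -5 + 0 = -5)
(27*d)*(o*(6 + 4)) = (27*(-18))*(-5*(6 + 4)) = -(-2430)*10 = -486*(-50) = 24300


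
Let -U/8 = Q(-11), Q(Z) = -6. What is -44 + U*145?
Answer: 6916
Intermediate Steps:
U = 48 (U = -8*(-6) = 48)
-44 + U*145 = -44 + 48*145 = -44 + 6960 = 6916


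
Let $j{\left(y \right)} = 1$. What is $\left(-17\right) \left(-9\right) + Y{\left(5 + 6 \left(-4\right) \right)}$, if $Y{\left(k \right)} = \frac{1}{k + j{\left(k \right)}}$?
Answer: $\frac{2753}{18} \approx 152.94$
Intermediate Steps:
$Y{\left(k \right)} = \frac{1}{1 + k}$ ($Y{\left(k \right)} = \frac{1}{k + 1} = \frac{1}{1 + k}$)
$\left(-17\right) \left(-9\right) + Y{\left(5 + 6 \left(-4\right) \right)} = \left(-17\right) \left(-9\right) + \frac{1}{1 + \left(5 + 6 \left(-4\right)\right)} = 153 + \frac{1}{1 + \left(5 - 24\right)} = 153 + \frac{1}{1 - 19} = 153 + \frac{1}{-18} = 153 - \frac{1}{18} = \frac{2753}{18}$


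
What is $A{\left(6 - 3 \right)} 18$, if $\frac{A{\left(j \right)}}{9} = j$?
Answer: $486$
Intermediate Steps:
$A{\left(j \right)} = 9 j$
$A{\left(6 - 3 \right)} 18 = 9 \left(6 - 3\right) 18 = 9 \cdot 3 \cdot 18 = 27 \cdot 18 = 486$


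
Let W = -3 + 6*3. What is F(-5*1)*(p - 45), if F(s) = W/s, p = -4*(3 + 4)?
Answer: 219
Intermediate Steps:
p = -28 (p = -4*7 = -28)
W = 15 (W = -3 + 18 = 15)
F(s) = 15/s
F(-5*1)*(p - 45) = (15/((-5*1)))*(-28 - 45) = (15/(-5))*(-73) = (15*(-⅕))*(-73) = -3*(-73) = 219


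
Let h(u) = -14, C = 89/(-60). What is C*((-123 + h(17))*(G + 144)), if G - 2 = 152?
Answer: 1816757/30 ≈ 60559.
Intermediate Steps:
C = -89/60 (C = 89*(-1/60) = -89/60 ≈ -1.4833)
G = 154 (G = 2 + 152 = 154)
C*((-123 + h(17))*(G + 144)) = -89*(-123 - 14)*(154 + 144)/60 = -(-12193)*298/60 = -89/60*(-40826) = 1816757/30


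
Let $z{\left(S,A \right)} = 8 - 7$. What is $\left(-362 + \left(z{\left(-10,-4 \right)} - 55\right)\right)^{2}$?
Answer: $173056$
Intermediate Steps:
$z{\left(S,A \right)} = 1$
$\left(-362 + \left(z{\left(-10,-4 \right)} - 55\right)\right)^{2} = \left(-362 + \left(1 - 55\right)\right)^{2} = \left(-362 - 54\right)^{2} = \left(-416\right)^{2} = 173056$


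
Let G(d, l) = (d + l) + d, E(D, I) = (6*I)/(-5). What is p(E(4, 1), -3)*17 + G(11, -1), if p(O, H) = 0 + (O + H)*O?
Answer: 2667/25 ≈ 106.68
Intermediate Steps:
E(D, I) = -6*I/5 (E(D, I) = (6*I)*(-1/5) = -6*I/5)
p(O, H) = O*(H + O) (p(O, H) = 0 + (H + O)*O = 0 + O*(H + O) = O*(H + O))
G(d, l) = l + 2*d
p(E(4, 1), -3)*17 + G(11, -1) = ((-6/5*1)*(-3 - 6/5*1))*17 + (-1 + 2*11) = -6*(-3 - 6/5)/5*17 + (-1 + 22) = -6/5*(-21/5)*17 + 21 = (126/25)*17 + 21 = 2142/25 + 21 = 2667/25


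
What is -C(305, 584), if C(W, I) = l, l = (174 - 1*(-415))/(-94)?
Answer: 589/94 ≈ 6.2660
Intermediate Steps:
l = -589/94 (l = (174 + 415)*(-1/94) = 589*(-1/94) = -589/94 ≈ -6.2660)
C(W, I) = -589/94
-C(305, 584) = -1*(-589/94) = 589/94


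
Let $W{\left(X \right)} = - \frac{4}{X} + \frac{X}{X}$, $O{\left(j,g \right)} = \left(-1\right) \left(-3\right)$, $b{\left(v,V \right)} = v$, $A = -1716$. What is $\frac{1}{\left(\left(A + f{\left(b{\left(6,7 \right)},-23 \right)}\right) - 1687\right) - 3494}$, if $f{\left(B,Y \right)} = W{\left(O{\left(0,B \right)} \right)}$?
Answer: $- \frac{3}{20692} \approx -0.00014498$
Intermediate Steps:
$O{\left(j,g \right)} = 3$
$W{\left(X \right)} = 1 - \frac{4}{X}$ ($W{\left(X \right)} = - \frac{4}{X} + 1 = 1 - \frac{4}{X}$)
$f{\left(B,Y \right)} = - \frac{1}{3}$ ($f{\left(B,Y \right)} = \frac{-4 + 3}{3} = \frac{1}{3} \left(-1\right) = - \frac{1}{3}$)
$\frac{1}{\left(\left(A + f{\left(b{\left(6,7 \right)},-23 \right)}\right) - 1687\right) - 3494} = \frac{1}{\left(\left(-1716 - \frac{1}{3}\right) - 1687\right) - 3494} = \frac{1}{\left(- \frac{5149}{3} - 1687\right) - 3494} = \frac{1}{- \frac{10210}{3} - 3494} = \frac{1}{- \frac{20692}{3}} = - \frac{3}{20692}$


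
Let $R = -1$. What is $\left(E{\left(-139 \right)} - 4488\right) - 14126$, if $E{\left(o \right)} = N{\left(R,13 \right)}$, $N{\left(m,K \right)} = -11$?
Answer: $-18625$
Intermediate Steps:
$E{\left(o \right)} = -11$
$\left(E{\left(-139 \right)} - 4488\right) - 14126 = \left(-11 - 4488\right) - 14126 = -4499 - 14126 = -18625$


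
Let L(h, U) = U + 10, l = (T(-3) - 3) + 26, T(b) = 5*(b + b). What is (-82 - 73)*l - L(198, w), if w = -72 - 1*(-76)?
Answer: 1071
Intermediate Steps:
T(b) = 10*b (T(b) = 5*(2*b) = 10*b)
l = -7 (l = (10*(-3) - 3) + 26 = (-30 - 3) + 26 = -33 + 26 = -7)
w = 4 (w = -72 + 76 = 4)
L(h, U) = 10 + U
(-82 - 73)*l - L(198, w) = (-82 - 73)*(-7) - (10 + 4) = -155*(-7) - 1*14 = 1085 - 14 = 1071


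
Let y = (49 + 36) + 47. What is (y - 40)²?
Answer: 8464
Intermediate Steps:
y = 132 (y = 85 + 47 = 132)
(y - 40)² = (132 - 40)² = 92² = 8464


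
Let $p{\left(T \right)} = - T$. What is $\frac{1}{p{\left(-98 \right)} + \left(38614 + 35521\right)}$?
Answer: $\frac{1}{74233} \approx 1.3471 \cdot 10^{-5}$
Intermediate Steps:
$\frac{1}{p{\left(-98 \right)} + \left(38614 + 35521\right)} = \frac{1}{\left(-1\right) \left(-98\right) + \left(38614 + 35521\right)} = \frac{1}{98 + 74135} = \frac{1}{74233}$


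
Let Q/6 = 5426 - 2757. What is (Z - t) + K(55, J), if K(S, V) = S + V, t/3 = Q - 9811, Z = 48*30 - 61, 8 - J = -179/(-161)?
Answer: -2764066/161 ≈ -17168.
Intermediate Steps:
J = 1109/161 (J = 8 - (-179)/(-161) = 8 - (-179)*(-1)/161 = 8 - 1*179/161 = 8 - 179/161 = 1109/161 ≈ 6.8882)
Q = 16014 (Q = 6*(5426 - 2757) = 6*2669 = 16014)
Z = 1379 (Z = 1440 - 61 = 1379)
t = 18609 (t = 3*(16014 - 9811) = 3*6203 = 18609)
(Z - t) + K(55, J) = (1379 - 1*18609) + (55 + 1109/161) = (1379 - 18609) + 9964/161 = -17230 + 9964/161 = -2764066/161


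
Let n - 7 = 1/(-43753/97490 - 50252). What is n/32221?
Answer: 34293681141/157854263038493 ≈ 0.00021725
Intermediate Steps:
n = 34293681141/4899111233 (n = 7 + 1/(-43753/97490 - 50252) = 7 + 1/(-4899111233/97490) = 7 - 97490/4899111233 = 34293681141/4899111233 ≈ 7.0000)
n/32221 = (34293681141/4899111233)/32221 = (34293681141/4899111233)*(1/32221) = 34293681141/157854263038493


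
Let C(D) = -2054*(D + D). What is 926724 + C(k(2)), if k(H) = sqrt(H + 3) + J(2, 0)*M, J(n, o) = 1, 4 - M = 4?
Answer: 926724 - 4108*sqrt(5) ≈ 9.1754e+5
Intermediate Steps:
M = 0 (M = 4 - 1*4 = 4 - 4 = 0)
k(H) = sqrt(3 + H) (k(H) = sqrt(H + 3) + 1*0 = sqrt(3 + H) + 0 = sqrt(3 + H))
C(D) = -4108*D
926724 + C(k(2)) = 926724 - 4108*sqrt(3 + 2) = 926724 - 4108*sqrt(5)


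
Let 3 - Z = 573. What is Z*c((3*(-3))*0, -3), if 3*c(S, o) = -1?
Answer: 190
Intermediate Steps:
Z = -570 (Z = 3 - 1*573 = 3 - 573 = -570)
c(S, o) = -⅓ (c(S, o) = (⅓)*(-1) = -⅓)
Z*c((3*(-3))*0, -3) = -570*(-⅓) = 190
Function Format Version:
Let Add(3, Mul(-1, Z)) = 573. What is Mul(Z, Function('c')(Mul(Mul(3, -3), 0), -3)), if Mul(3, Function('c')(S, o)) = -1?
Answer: 190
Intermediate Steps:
Z = -570 (Z = Add(3, Mul(-1, 573)) = Add(3, -573) = -570)
Function('c')(S, o) = Rational(-1, 3) (Function('c')(S, o) = Mul(Rational(1, 3), -1) = Rational(-1, 3))
Mul(Z, Function('c')(Mul(Mul(3, -3), 0), -3)) = Mul(-570, Rational(-1, 3)) = 190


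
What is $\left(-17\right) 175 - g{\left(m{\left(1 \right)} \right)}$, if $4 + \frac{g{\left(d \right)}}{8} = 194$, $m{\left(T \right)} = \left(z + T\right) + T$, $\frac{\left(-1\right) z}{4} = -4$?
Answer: $-4495$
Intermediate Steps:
$z = 16$ ($z = \left(-4\right) \left(-4\right) = 16$)
$m{\left(T \right)} = 16 + 2 T$ ($m{\left(T \right)} = \left(16 + T\right) + T = 16 + 2 T$)
$g{\left(d \right)} = 1520$ ($g{\left(d \right)} = -32 + 8 \cdot 194 = -32 + 1552 = 1520$)
$\left(-17\right) 175 - g{\left(m{\left(1 \right)} \right)} = \left(-17\right) 175 - 1520 = -2975 - 1520 = -4495$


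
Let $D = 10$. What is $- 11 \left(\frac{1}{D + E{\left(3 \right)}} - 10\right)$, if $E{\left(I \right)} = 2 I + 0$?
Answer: $\frac{1749}{16} \approx 109.31$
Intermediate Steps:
$E{\left(I \right)} = 2 I$
$- 11 \left(\frac{1}{D + E{\left(3 \right)}} - 10\right) = - 11 \left(\frac{1}{10 + 2 \cdot 3} - 10\right) = - 11 \left(\frac{1}{10 + 6} - 10\right) = - 11 \left(\frac{1}{16} - 10\right) = \left(-11\right) \left(- \frac{159}{16}\right) = \frac{1749}{16}$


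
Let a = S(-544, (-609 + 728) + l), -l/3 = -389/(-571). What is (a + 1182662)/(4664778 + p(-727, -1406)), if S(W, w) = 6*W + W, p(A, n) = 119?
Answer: 1178854/4664897 ≈ 0.25271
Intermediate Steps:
l = -1167/571 (l = -(-1167)/(-571) = -(-1167)*(-1)/571 = -3*389/571 = -1167/571 ≈ -2.0438)
S(W, w) = 7*W
a = -3808 (a = 7*(-544) = -3808)
(a + 1182662)/(4664778 + p(-727, -1406)) = (-3808 + 1182662)/(4664778 + 119) = 1178854/4664897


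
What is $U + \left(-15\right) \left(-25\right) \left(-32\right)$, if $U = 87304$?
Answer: $75304$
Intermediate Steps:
$U + \left(-15\right) \left(-25\right) \left(-32\right) = 87304 + \left(-15\right) \left(-25\right) \left(-32\right) = 87304 + 375 \left(-32\right) = 87304 - 12000 = 75304$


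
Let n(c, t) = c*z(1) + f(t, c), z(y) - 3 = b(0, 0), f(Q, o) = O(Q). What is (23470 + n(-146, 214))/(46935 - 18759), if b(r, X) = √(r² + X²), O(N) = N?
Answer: 11623/14088 ≈ 0.82503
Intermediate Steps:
f(Q, o) = Q
b(r, X) = √(X² + r²)
z(y) = 3 (z(y) = 3 + √(0² + 0²) = 3 + √(0 + 0) = 3 + √0 = 3 + 0 = 3)
n(c, t) = t + 3*c (n(c, t) = c*3 + t = 3*c + t = t + 3*c)
(23470 + n(-146, 214))/(46935 - 18759) = (23470 + (214 + 3*(-146)))/(46935 - 18759) = (23470 + (214 - 438))/28176 = (23470 - 224)*(1/28176) = 23246*(1/28176) = 11623/14088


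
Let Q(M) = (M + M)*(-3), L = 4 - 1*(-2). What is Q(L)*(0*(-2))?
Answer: 0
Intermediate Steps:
L = 6 (L = 4 + 2 = 6)
Q(M) = -6*M (Q(M) = (2*M)*(-3) = -6*M)
Q(L)*(0*(-2)) = (-6*6)*(0*(-2)) = -36*0 = 0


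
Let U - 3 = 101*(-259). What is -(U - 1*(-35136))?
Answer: -8980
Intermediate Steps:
U = -26156 (U = 3 + 101*(-259) = 3 - 26159 = -26156)
-(U - 1*(-35136)) = -(-26156 - 1*(-35136)) = -(-26156 + 35136) = -1*8980 = -8980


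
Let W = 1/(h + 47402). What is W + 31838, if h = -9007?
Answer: 1222420011/38395 ≈ 31838.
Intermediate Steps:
W = 1/38395 (W = 1/(-9007 + 47402) = 1/38395 ≈ 2.6045e-5)
W + 31838 = 1/38395 + 31838 = 1222420011/38395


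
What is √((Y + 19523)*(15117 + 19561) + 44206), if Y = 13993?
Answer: √1162312054 ≈ 34093.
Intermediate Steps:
√((Y + 19523)*(15117 + 19561) + 44206) = √((13993 + 19523)*(15117 + 19561) + 44206) = √(33516*34678 + 44206) = √(1162267848 + 44206) = √1162312054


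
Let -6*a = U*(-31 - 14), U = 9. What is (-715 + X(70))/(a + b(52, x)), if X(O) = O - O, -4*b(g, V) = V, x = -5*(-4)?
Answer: -286/25 ≈ -11.440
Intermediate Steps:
x = 20
b(g, V) = -V/4
X(O) = 0
a = 135/2 (a = -3*(-31 - 14)/2 = -3*(-45)/2 = -⅙*(-405) = 135/2 ≈ 67.500)
(-715 + X(70))/(a + b(52, x)) = (-715 + 0)/(135/2 - ¼*20) = -715/(135/2 - 5) = -715/125/2 = -715*2/125 = -286/25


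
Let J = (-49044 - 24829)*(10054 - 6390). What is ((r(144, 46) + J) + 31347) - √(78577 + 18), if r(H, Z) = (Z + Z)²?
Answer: -270630861 - √78595 ≈ -2.7063e+8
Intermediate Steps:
J = -270670672 (J = -73873*3664 = -270670672)
r(H, Z) = 4*Z² (r(H, Z) = (2*Z)² = 4*Z²)
((r(144, 46) + J) + 31347) - √(78577 + 18) = ((4*46² - 270670672) + 31347) - √(78577 + 18) = ((4*2116 - 270670672) + 31347) - √78595 = ((8464 - 270670672) + 31347) - √78595 = (-270662208 + 31347) - √78595 = -270630861 - √78595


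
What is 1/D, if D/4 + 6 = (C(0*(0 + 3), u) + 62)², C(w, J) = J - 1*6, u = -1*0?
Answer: 1/12520 ≈ 7.9872e-5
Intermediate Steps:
u = 0
C(w, J) = -6 + J (C(w, J) = J - 6 = -6 + J)
D = 12520 (D = -24 + 4*((-6 + 0) + 62)² = -24 + 4*(-6 + 62)² = -24 + 4*56² = -24 + 4*3136 = -24 + 12544 = 12520)
1/D = 1/12520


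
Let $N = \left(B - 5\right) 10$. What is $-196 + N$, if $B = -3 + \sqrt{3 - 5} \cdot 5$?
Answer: $-276 + 50 i \sqrt{2} \approx -276.0 + 70.711 i$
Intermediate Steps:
$B = -3 + 5 i \sqrt{2}$ ($B = -3 + \sqrt{-2} \cdot 5 = -3 + i \sqrt{2} \cdot 5 = -3 + 5 i \sqrt{2} \approx -3.0 + 7.0711 i$)
$N = -80 + 50 i \sqrt{2}$ ($N = \left(\left(-3 + 5 i \sqrt{2}\right) - 5\right) 10 = \left(-8 + 5 i \sqrt{2}\right) 10 = -80 + 50 i \sqrt{2} \approx -80.0 + 70.711 i$)
$-196 + N = -196 - \left(80 - 50 i \sqrt{2}\right) = -276 + 50 i \sqrt{2}$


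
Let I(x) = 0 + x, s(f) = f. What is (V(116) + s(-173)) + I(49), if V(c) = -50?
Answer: -174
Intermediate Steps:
I(x) = x
(V(116) + s(-173)) + I(49) = (-50 - 173) + 49 = -223 + 49 = -174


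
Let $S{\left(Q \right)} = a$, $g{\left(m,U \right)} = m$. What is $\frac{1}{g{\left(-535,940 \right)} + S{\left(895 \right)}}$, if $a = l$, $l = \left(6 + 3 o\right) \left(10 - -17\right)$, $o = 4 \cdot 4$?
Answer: $\frac{1}{923} \approx 0.0010834$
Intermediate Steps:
$o = 16$
$l = 1458$ ($l = \left(6 + 3 \cdot 16\right) \left(10 - -17\right) = \left(6 + 48\right) \left(10 + 17\right) = 54 \cdot 27 = 1458$)
$a = 1458$
$S{\left(Q \right)} = 1458$
$\frac{1}{g{\left(-535,940 \right)} + S{\left(895 \right)}} = \frac{1}{-535 + 1458} = \frac{1}{923}$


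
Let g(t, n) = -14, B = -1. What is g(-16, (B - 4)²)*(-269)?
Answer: 3766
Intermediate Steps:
g(-16, (B - 4)²)*(-269) = -14*(-269) = 3766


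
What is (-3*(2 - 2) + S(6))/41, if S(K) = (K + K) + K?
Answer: 18/41 ≈ 0.43902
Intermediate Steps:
S(K) = 3*K (S(K) = 2*K + K = 3*K)
(-3*(2 - 2) + S(6))/41 = (-3*(2 - 2) + 3*6)/41 = (-3*0 + 18)*(1/41) = (0 + 18)*(1/41) = 18*(1/41) = 18/41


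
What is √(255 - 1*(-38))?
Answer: √293 ≈ 17.117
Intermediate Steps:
√(255 - 1*(-38)) = √(255 + 38) = √293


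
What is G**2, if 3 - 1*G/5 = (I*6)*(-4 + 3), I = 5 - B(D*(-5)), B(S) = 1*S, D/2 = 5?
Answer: 2772225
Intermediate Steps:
D = 10 (D = 2*5 = 10)
B(S) = S
I = 55 (I = 5 - 10*(-5) = 5 - 1*(-50) = 5 + 50 = 55)
G = 1665 (G = 15 - 5*55*6*(-4 + 3) = 15 - 1650*(-1) = 15 - 5*(-330) = 15 + 1650 = 1665)
G**2 = 1665**2 = 2772225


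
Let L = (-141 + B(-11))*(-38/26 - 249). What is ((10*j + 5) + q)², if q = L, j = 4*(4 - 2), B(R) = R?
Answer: 246032864289/169 ≈ 1.4558e+9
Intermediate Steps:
j = 8 (j = 4*2 = 8)
L = 494912/13 (L = (-141 - 11)*(-38/26 - 249) = -152*(-38*1/26 - 249) = -152*(-19/13 - 249) = -152*(-3256/13) = 494912/13 ≈ 38070.)
q = 494912/13 ≈ 38070.
((10*j + 5) + q)² = ((10*8 + 5) + 494912/13)² = ((80 + 5) + 494912/13)² = (85 + 494912/13)² = (496017/13)² = 246032864289/169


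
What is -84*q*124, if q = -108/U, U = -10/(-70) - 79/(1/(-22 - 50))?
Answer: 7874496/39817 ≈ 197.77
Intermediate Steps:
U = 39817/7 (U = -10*(-1/70) - 79/(1/(-72)) = ⅐ - 79/(-1/72) = ⅐ - 79*(-72) = ⅐ + 5688 = 39817/7 ≈ 5688.1)
q = -756/39817 (q = -108/39817/7 = -108*7/39817 = -756/39817 ≈ -0.018987)
-84*q*124 = -84*(-756/39817)*124 = (63504/39817)*124 = 7874496/39817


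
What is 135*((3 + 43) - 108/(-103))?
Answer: 654210/103 ≈ 6351.6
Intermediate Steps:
135*((3 + 43) - 108/(-103)) = 135*(46 - 108*(-1/103)) = 135*(46 + 108/103) = 135*(4846/103) = 654210/103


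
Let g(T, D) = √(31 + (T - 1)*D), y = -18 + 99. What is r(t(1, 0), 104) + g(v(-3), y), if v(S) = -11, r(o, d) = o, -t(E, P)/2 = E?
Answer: -2 + I*√941 ≈ -2.0 + 30.676*I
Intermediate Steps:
t(E, P) = -2*E
y = 81
g(T, D) = √(31 + D*(-1 + T)) (g(T, D) = √(31 + (-1 + T)*D) = √(31 + D*(-1 + T)))
r(t(1, 0), 104) + g(v(-3), y) = -2*1 + √(31 - 1*81 + 81*(-11)) = -2 + √(31 - 81 - 891) = -2 + √(-941) = -2 + I*√941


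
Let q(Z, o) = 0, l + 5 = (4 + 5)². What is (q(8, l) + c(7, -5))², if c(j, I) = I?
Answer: 25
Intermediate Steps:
l = 76 (l = -5 + (4 + 5)² = -5 + 9² = -5 + 81 = 76)
(q(8, l) + c(7, -5))² = (0 - 5)² = (-5)² = 25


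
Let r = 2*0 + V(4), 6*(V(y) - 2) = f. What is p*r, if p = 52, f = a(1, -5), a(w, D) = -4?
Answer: 208/3 ≈ 69.333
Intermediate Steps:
f = -4
V(y) = 4/3 (V(y) = 2 + (1/6)*(-4) = 2 - 2/3 = 4/3)
r = 4/3 (r = 2*0 + 4/3 = 0 + 4/3 = 4/3 ≈ 1.3333)
p*r = 52*(4/3) = 208/3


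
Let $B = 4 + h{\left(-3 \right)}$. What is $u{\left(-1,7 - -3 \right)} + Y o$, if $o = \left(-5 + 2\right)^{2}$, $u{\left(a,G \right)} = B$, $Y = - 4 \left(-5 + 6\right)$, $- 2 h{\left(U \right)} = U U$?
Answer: $- \frac{73}{2} \approx -36.5$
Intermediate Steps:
$h{\left(U \right)} = - \frac{U^{2}}{2}$ ($h{\left(U \right)} = - \frac{U U}{2} = - \frac{U^{2}}{2}$)
$Y = -4$ ($Y = \left(-4\right) 1 = -4$)
$B = - \frac{1}{2}$ ($B = 4 - \frac{\left(-3\right)^{2}}{2} = 4 - \frac{9}{2} = - \frac{1}{2} \approx -0.5$)
$u{\left(a,G \right)} = - \frac{1}{2}$
$o = 9$ ($o = \left(-3\right)^{2} = 9$)
$u{\left(-1,7 - -3 \right)} + Y o = - \frac{1}{2} - 36 = - \frac{73}{2}$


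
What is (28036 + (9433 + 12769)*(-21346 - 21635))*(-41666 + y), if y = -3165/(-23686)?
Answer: 470866724251453793/11843 ≈ 3.9759e+13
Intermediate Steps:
y = 3165/23686 (y = -3165*(-1/23686) = 3165/23686 ≈ 0.13362)
(28036 + (9433 + 12769)*(-21346 - 21635))*(-41666 + y) = (28036 + (9433 + 12769)*(-21346 - 21635))*(-41666 + 3165/23686) = (28036 + 22202*(-42981))*(-986897711/23686) = (28036 - 954264162)*(-986897711/23686) = -954236126*(-986897711/23686) = 470866724251453793/11843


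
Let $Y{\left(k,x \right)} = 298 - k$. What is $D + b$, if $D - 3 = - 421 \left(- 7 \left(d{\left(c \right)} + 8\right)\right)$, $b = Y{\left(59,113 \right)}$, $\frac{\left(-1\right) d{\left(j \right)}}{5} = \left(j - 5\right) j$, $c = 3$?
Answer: $112228$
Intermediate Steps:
$d{\left(j \right)} = - 5 j \left(-5 + j\right)$ ($d{\left(j \right)} = - 5 \left(j - 5\right) j = - 5 \left(-5 + j\right) j = - 5 j \left(-5 + j\right)$)
$b = 239$ ($b = 298 - 59 = 239$)
$D = 111989$ ($D = 3 - 421 \left(- 7 \left(5 \cdot 3 \left(5 - 3\right) + 8\right)\right) = 3 - 421 \left(- 7 \left(5 \cdot 3 \cdot 2 + 8\right)\right) = 3 - 421 \left(- 7 \left(30 + 8\right)\right) = 3 - 421 \left(\left(-7\right) 38\right) = 3 - -111986 = 3 + 111986 = 111989$)
$D + b = 111989 + 239 = 112228$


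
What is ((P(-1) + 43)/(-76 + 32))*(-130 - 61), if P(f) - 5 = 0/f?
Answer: 2292/11 ≈ 208.36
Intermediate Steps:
P(f) = 5 (P(f) = 5 + 0/f = 5 + 0 = 5)
((P(-1) + 43)/(-76 + 32))*(-130 - 61) = ((5 + 43)/(-76 + 32))*(-130 - 61) = (48/(-44))*(-191) = (48*(-1/44))*(-191) = -12/11*(-191) = 2292/11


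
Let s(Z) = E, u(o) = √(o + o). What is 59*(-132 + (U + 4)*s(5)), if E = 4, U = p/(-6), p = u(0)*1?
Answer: -6844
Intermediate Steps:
u(o) = √2*√o (u(o) = √(2*o) = √2*√o)
p = 0 (p = (√2*√0)*1 = (√2*0)*1 = 0*1 = 0)
U = 0 (U = 0/(-6) = 0*(-⅙) = 0)
s(Z) = 4
59*(-132 + (U + 4)*s(5)) = 59*(-132 + (0 + 4)*4) = 59*(-132 + 4*4) = 59*(-132 + 16) = 59*(-116) = -6844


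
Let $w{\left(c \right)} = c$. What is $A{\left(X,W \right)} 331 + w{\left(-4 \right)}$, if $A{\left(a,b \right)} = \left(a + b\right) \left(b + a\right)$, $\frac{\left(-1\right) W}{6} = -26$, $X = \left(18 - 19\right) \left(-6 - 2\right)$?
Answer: $8902572$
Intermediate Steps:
$X = 8$ ($X = \left(-1\right) \left(-8\right) = 8$)
$W = 156$ ($W = \left(-6\right) \left(-26\right) = 156$)
$A{\left(a,b \right)} = \left(a + b\right)^{2}$ ($A{\left(a,b \right)} = \left(a + b\right) \left(a + b\right) = \left(a + b\right)^{2}$)
$A{\left(X,W \right)} 331 + w{\left(-4 \right)} = \left(8 + 156\right)^{2} \cdot 331 - 4 = 164^{2} \cdot 331 - 4 = 26896 \cdot 331 - 4 = 8902576 - 4 = 8902572$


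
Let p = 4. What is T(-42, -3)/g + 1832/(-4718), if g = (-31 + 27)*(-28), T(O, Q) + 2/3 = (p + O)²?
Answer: 707621/56616 ≈ 12.499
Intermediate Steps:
T(O, Q) = -⅔ + (4 + O)²
g = 112 (g = -4*(-28) = 112)
T(-42, -3)/g + 1832/(-4718) = (-⅔ + (4 - 42)²)/112 + 1832/(-4718) = (-⅔ + (-38)²)*(1/112) + 1832*(-1/4718) = (-⅔ + 1444)*(1/112) - 916/2359 = (4330/3)*(1/112) - 916/2359 = 2165/168 - 916/2359 = 707621/56616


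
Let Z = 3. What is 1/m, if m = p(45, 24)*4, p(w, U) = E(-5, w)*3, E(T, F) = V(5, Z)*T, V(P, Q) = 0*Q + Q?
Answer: -1/180 ≈ -0.0055556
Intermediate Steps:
V(P, Q) = Q (V(P, Q) = 0 + Q = Q)
E(T, F) = 3*T
p(w, U) = -45 (p(w, U) = (3*(-5))*3 = -15*3 = -45)
m = -180 (m = -45*4 = -180)
1/m = 1/(-180) = -1/180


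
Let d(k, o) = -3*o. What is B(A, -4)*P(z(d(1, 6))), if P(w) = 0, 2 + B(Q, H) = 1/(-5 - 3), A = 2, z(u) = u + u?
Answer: 0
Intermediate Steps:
z(u) = 2*u
B(Q, H) = -17/8 (B(Q, H) = -2 + 1/(-5 - 3) = -2 + 1/(-8) = -2 - ⅛ = -17/8)
B(A, -4)*P(z(d(1, 6))) = -17/8*0 = 0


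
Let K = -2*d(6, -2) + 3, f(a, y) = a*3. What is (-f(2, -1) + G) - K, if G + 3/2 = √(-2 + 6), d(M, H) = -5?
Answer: -37/2 ≈ -18.500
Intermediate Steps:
f(a, y) = 3*a
G = ½ (G = -3/2 + √(-2 + 6) = -3/2 + √4 = -3/2 + 2 = ½ ≈ 0.50000)
K = 13 (K = -2*(-5) + 3 = 10 + 3 = 13)
(-f(2, -1) + G) - K = (-3*2 + ½) - 1*13 = (-1*6 + ½) - 13 = (-6 + ½) - 13 = -11/2 - 13 = -37/2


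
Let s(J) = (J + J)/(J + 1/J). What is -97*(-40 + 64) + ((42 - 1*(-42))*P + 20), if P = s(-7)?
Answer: -53584/25 ≈ -2143.4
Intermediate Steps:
s(J) = 2*J/(J + 1/J) (s(J) = (2*J)/(J + 1/J) = 2*J/(J + 1/J))
P = 49/25 (P = 2*(-7)**2/(1 + (-7)**2) = 2*49/(1 + 49) = 2*49/50 = 2*49*(1/50) = 49/25 ≈ 1.9600)
-97*(-40 + 64) + ((42 - 1*(-42))*P + 20) = -97*(-40 + 64) + ((42 - 1*(-42))*(49/25) + 20) = -97*24 + ((42 + 42)*(49/25) + 20) = -2328 + (84*(49/25) + 20) = -2328 + (4116/25 + 20) = -2328 + 4616/25 = -53584/25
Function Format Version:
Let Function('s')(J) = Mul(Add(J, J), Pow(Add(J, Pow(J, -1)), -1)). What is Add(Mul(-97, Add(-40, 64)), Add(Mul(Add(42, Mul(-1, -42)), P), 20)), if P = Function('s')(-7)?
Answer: Rational(-53584, 25) ≈ -2143.4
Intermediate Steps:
Function('s')(J) = Mul(2, J, Pow(Add(J, Pow(J, -1)), -1)) (Function('s')(J) = Mul(Mul(2, J), Pow(Add(J, Pow(J, -1)), -1)) = Mul(2, J, Pow(Add(J, Pow(J, -1)), -1)))
P = Rational(49, 25) (P = Mul(2, Pow(-7, 2), Pow(Add(1, Pow(-7, 2)), -1)) = Mul(2, 49, Pow(Add(1, 49), -1)) = Mul(2, 49, Pow(50, -1)) = Mul(2, 49, Rational(1, 50)) = Rational(49, 25) ≈ 1.9600)
Add(Mul(-97, Add(-40, 64)), Add(Mul(Add(42, Mul(-1, -42)), P), 20)) = Add(Mul(-97, Add(-40, 64)), Add(Mul(Add(42, Mul(-1, -42)), Rational(49, 25)), 20)) = Add(Mul(-97, 24), Add(Mul(Add(42, 42), Rational(49, 25)), 20)) = Add(-2328, Add(Mul(84, Rational(49, 25)), 20)) = Add(-2328, Add(Rational(4116, 25), 20)) = Add(-2328, Rational(4616, 25)) = Rational(-53584, 25)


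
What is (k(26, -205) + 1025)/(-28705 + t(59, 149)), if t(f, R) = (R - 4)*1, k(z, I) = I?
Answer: -41/1428 ≈ -0.028711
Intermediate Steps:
t(f, R) = -4 + R (t(f, R) = (-4 + R)*1 = -4 + R)
(k(26, -205) + 1025)/(-28705 + t(59, 149)) = (-205 + 1025)/(-28705 + (-4 + 149)) = 820/(-28705 + 145) = 820/(-28560) = 820*(-1/28560) = -41/1428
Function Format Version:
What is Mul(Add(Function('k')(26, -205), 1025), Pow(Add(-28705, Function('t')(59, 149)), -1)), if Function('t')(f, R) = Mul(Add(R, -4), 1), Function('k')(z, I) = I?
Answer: Rational(-41, 1428) ≈ -0.028711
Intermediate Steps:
Function('t')(f, R) = Add(-4, R) (Function('t')(f, R) = Mul(Add(-4, R), 1) = Add(-4, R))
Mul(Add(Function('k')(26, -205), 1025), Pow(Add(-28705, Function('t')(59, 149)), -1)) = Mul(Add(-205, 1025), Pow(Add(-28705, Add(-4, 149)), -1)) = Mul(820, Pow(Add(-28705, 145), -1)) = Mul(820, Pow(-28560, -1)) = Mul(820, Rational(-1, 28560)) = Rational(-41, 1428)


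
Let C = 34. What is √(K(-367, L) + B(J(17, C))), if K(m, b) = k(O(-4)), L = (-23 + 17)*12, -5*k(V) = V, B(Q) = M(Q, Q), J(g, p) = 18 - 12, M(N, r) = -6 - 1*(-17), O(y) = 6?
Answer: 7*√5/5 ≈ 3.1305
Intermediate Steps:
M(N, r) = 11 (M(N, r) = -6 + 17 = 11)
J(g, p) = 6
B(Q) = 11
k(V) = -V/5
L = -72 (L = -6*12 = -72)
K(m, b) = -6/5 (K(m, b) = -⅕*6 = -6/5)
√(K(-367, L) + B(J(17, C))) = √(-6/5 + 11) = √(49/5) = 7*√5/5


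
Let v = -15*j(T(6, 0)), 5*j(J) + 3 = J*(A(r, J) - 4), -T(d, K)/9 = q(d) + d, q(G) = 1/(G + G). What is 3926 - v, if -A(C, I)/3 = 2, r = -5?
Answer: 11119/2 ≈ 5559.5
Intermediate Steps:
q(G) = 1/(2*G)
A(C, I) = -6 (A(C, I) = -3*2 = -6)
T(d, K) = -9*d - 9/(2*d) (T(d, K) = -9*(1/(2*d) + d) = -9*(d + 1/(2*d)) = -9*d - 9/(2*d))
j(J) = -3/5 - 2*J (j(J) = -3/5 + (J*(-6 - 4))/5 = -3/5 + (J*(-10))/5 = -3/5 + (-10*J)/5 = -3/5 - 2*J)
v = -3267/2 (v = -15*(-3/5 - 2*(-9*6 - 9/2/6)) = -15*(-3/5 - 2*(-54 - 9/2*1/6)) = -15*(-3/5 - 2*(-54 - 3/4)) = -15*(-3/5 - 2*(-219/4)) = -15*(-3/5 + 219/2) = -15*1089/10 = -3267/2 ≈ -1633.5)
3926 - v = 3926 - 1*(-3267/2) = 3926 + 3267/2 = 11119/2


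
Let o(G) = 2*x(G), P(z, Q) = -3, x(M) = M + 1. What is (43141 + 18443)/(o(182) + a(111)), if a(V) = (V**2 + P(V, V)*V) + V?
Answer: 20528/4155 ≈ 4.9406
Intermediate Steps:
x(M) = 1 + M
o(G) = 2 + 2*G (o(G) = 2*(1 + G) = 2 + 2*G)
a(V) = V**2 - 2*V (a(V) = (V**2 - 3*V) + V = V**2 - 2*V)
(43141 + 18443)/(o(182) + a(111)) = (43141 + 18443)/((2 + 2*182) + 111*(-2 + 111)) = 61584/((2 + 364) + 111*109) = 61584/(366 + 12099) = 61584/12465 = 61584*(1/12465) = 20528/4155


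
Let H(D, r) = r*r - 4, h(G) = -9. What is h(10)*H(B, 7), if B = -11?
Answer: -405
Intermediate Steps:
H(D, r) = -4 + r² (H(D, r) = r² - 4 = -4 + r²)
h(10)*H(B, 7) = -9*(-4 + 7²) = -9*(-4 + 49) = -9*45 = -405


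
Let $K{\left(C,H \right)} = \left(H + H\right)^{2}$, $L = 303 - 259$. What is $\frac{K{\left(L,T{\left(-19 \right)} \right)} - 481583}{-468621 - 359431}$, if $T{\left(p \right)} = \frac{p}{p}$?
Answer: $\frac{481579}{828052} \approx 0.58158$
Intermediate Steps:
$L = 44$ ($L = 303 - 259 = 44$)
$T{\left(p \right)} = 1$
$K{\left(C,H \right)} = 4 H^{2}$ ($K{\left(C,H \right)} = \left(2 H\right)^{2} = 4 H^{2}$)
$\frac{K{\left(L,T{\left(-19 \right)} \right)} - 481583}{-468621 - 359431} = \frac{4 \cdot 1^{2} - 481583}{-468621 - 359431} = \frac{4 \cdot 1 - 481583}{-828052} = \left(4 - 481583\right) \left(- \frac{1}{828052}\right) = \left(-481579\right) \left(- \frac{1}{828052}\right) = \frac{481579}{828052}$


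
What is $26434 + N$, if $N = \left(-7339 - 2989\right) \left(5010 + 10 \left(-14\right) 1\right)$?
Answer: $-50270926$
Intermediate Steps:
$N = -50297360$ ($N = - 10328 \left(5010 - 140\right) = \left(-10328\right) 4870 = -50297360$)
$26434 + N = 26434 - 50297360 = -50270926$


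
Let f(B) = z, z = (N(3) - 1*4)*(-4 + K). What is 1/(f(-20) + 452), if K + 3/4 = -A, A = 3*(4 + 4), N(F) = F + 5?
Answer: 1/337 ≈ 0.0029674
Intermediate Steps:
N(F) = 5 + F
A = 24 (A = 3*8 = 24)
K = -99/4 (K = -3/4 - 1*24 = -3/4 - 24 = -99/4 ≈ -24.750)
z = -115 (z = ((5 + 3) - 1*4)*(-4 - 99/4) = (8 - 4)*(-115/4) = 4*(-115/4) = -115)
f(B) = -115
1/(f(-20) + 452) = 1/(-115 + 452) = 1/337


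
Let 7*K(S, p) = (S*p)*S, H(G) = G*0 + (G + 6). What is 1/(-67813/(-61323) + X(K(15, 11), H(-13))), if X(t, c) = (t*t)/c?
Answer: -21033789/375618442016 ≈ -5.5998e-5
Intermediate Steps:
H(G) = 6 + G (H(G) = 0 + (6 + G) = 6 + G)
K(S, p) = p*S**2/7 (K(S, p) = ((S*p)*S)/7 = (p*S**2)/7 = p*S**2/7)
X(t, c) = t**2/c
1/(-67813/(-61323) + X(K(15, 11), H(-13))) = 1/(-67813/(-61323) + ((1/7)*11*15**2)**2/(6 - 13)) = 1/(-67813*(-1/61323) + ((1/7)*11*225)**2/(-7)) = 1/(67813/61323 - (2475/7)**2/7) = 1/(67813/61323 - 1/7*6125625/49) = 1/(67813/61323 - 6125625/343) = 1/(-375618442016/21033789) = -21033789/375618442016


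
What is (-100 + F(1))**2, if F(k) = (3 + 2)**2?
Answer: 5625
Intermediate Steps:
F(k) = 25 (F(k) = 5**2 = 25)
(-100 + F(1))**2 = (-100 + 25)**2 = (-75)**2 = 5625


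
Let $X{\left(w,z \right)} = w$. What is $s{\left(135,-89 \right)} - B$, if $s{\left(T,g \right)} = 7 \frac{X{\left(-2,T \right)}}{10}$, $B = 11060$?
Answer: $- \frac{55307}{5} \approx -11061.0$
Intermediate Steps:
$s{\left(T,g \right)} = - \frac{7}{5}$ ($s{\left(T,g \right)} = 7 \left(- \frac{2}{10}\right) = 7 \left(\left(-2\right) \frac{1}{10}\right) = 7 \left(- \frac{1}{5}\right) = - \frac{7}{5}$)
$s{\left(135,-89 \right)} - B = - \frac{7}{5} - 11060 = - \frac{55307}{5}$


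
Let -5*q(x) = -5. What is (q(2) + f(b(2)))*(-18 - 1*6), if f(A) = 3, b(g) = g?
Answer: -96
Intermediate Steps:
q(x) = 1 (q(x) = -1/5*(-5) = 1)
(q(2) + f(b(2)))*(-18 - 1*6) = (1 + 3)*(-18 - 1*6) = 4*(-18 - 6) = 4*(-24) = -96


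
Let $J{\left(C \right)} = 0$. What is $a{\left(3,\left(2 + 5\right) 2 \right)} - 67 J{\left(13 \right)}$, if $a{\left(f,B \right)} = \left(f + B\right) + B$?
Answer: $31$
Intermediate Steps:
$a{\left(f,B \right)} = f + 2 B$ ($a{\left(f,B \right)} = \left(B + f\right) + B = f + 2 B$)
$a{\left(3,\left(2 + 5\right) 2 \right)} - 67 J{\left(13 \right)} = \left(3 + 2 \left(2 + 5\right) 2\right) - 0 = \left(3 + 2 \cdot 7 \cdot 2\right) + 0 = \left(3 + 2 \cdot 14\right) + 0 = \left(3 + 28\right) + 0 = 31 + 0 = 31$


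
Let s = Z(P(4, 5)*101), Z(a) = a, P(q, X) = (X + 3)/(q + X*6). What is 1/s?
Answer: 17/404 ≈ 0.042079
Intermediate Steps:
P(q, X) = (3 + X)/(q + 6*X)
s = 404/17 (s = ((3 + 5)/(4 + 6*5))*101 = (8/(4 + 30))*101 = (8/34)*101 = ((1/34)*8)*101 = (4/17)*101 = 404/17 ≈ 23.765)
1/s = 1/(404/17) = 17/404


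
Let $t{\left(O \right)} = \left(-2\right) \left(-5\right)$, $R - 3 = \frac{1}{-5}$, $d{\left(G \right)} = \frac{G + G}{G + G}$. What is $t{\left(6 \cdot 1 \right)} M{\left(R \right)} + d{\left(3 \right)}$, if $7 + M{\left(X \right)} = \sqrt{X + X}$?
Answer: $-69 + 4 \sqrt{35} \approx -45.336$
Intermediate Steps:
$d{\left(G \right)} = 1$ ($d{\left(G \right)} = \frac{2 G}{2 G} = 2 G \frac{1}{2 G} = 1$)
$R = \frac{14}{5}$ ($R = 3 + \frac{1}{-5} = 3 - \frac{1}{5} = \frac{14}{5} \approx 2.8$)
$M{\left(X \right)} = -7 + \sqrt{2} \sqrt{X}$ ($M{\left(X \right)} = -7 + \sqrt{X + X} = -7 + \sqrt{2 X} = -7 + \sqrt{2} \sqrt{X}$)
$t{\left(O \right)} = 10$
$t{\left(6 \cdot 1 \right)} M{\left(R \right)} + d{\left(3 \right)} = 10 \left(-7 + \sqrt{2} \sqrt{\frac{14}{5}}\right) + 1 = 10 \left(-7 + \sqrt{2} \frac{\sqrt{70}}{5}\right) + 1 = 10 \left(-7 + \frac{2 \sqrt{35}}{5}\right) + 1 = \left(-70 + 4 \sqrt{35}\right) + 1 = -69 + 4 \sqrt{35}$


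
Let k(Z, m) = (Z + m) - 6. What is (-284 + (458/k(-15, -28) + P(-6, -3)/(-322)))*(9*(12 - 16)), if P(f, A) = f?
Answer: 11900916/1127 ≈ 10560.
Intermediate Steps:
k(Z, m) = -6 + Z + m
(-284 + (458/k(-15, -28) + P(-6, -3)/(-322)))*(9*(12 - 16)) = (-284 + (458/(-6 - 15 - 28) - 6/(-322)))*(9*(12 - 16)) = (-284 + (458/(-49) - 6*(-1/322)))*(9*(-4)) = (-284 + (458*(-1/49) + 3/161))*(-36) = (-284 + (-458/49 + 3/161))*(-36) = (-284 - 10513/1127)*(-36) = -330581/1127*(-36) = 11900916/1127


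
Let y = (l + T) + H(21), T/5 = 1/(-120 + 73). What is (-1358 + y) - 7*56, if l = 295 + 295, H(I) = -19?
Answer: -55418/47 ≈ -1179.1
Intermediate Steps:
T = -5/47 (T = 5/(-120 + 73) = 5/(-47) = 5*(-1/47) = -5/47 ≈ -0.10638)
l = 590
y = 26832/47 (y = (590 - 5/47) - 19 = 27725/47 - 19 = 26832/47 ≈ 570.89)
(-1358 + y) - 7*56 = (-1358 + 26832/47) - 7*56 = -36994/47 - 392 = -55418/47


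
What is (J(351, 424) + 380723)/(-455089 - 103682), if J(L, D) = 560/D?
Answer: -20178389/29614863 ≈ -0.68136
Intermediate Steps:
(J(351, 424) + 380723)/(-455089 - 103682) = (560/424 + 380723)/(-455089 - 103682) = (560*(1/424) + 380723)/(-558771) = (70/53 + 380723)*(-1/558771) = (20178389/53)*(-1/558771) = -20178389/29614863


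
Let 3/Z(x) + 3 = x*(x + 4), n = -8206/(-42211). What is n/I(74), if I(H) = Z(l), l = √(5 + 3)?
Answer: 41030/126633 + 65648*√2/126633 ≈ 1.0572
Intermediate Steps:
l = 2*√2 (l = √8 = 2*√2 ≈ 2.8284)
n = 8206/42211 (n = -8206*(-1/42211) = 8206/42211 ≈ 0.19440)
Z(x) = 3/(-3 + x*(4 + x)) (Z(x) = 3/(-3 + x*(x + 4)) = 3/(-3 + x*(4 + x)))
I(H) = 3/(5 + 8*√2) (I(H) = 3/(-3 + (2*√2)² + 4*(2*√2)) = 3/(-3 + 8 + 8*√2) = 3/(5 + 8*√2))
n/I(74) = 8206/(42211*(-15/103 + 24*√2/103))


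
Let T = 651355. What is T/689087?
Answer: 651355/689087 ≈ 0.94524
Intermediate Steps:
T/689087 = 651355/689087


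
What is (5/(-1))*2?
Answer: -10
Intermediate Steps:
(5/(-1))*2 = -1*5*2 = -5*2 = -10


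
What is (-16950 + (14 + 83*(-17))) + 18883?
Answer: 536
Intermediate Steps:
(-16950 + (14 + 83*(-17))) + 18883 = (-16950 + (14 - 1411)) + 18883 = (-16950 - 1397) + 18883 = -18347 + 18883 = 536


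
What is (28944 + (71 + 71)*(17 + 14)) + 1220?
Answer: 34566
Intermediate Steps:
(28944 + (71 + 71)*(17 + 14)) + 1220 = (28944 + 142*31) + 1220 = (28944 + 4402) + 1220 = 33346 + 1220 = 34566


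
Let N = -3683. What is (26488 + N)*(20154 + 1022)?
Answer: 482918680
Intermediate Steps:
(26488 + N)*(20154 + 1022) = (26488 - 3683)*(20154 + 1022) = 22805*21176 = 482918680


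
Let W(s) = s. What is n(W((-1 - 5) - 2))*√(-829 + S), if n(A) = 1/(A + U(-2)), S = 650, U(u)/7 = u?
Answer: -I*√179/22 ≈ -0.60814*I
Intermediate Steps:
U(u) = 7*u
n(A) = 1/(-14 + A) (n(A) = 1/(A + 7*(-2)) = 1/(A - 14) = 1/(-14 + A))
n(W((-1 - 5) - 2))*√(-829 + S) = √(-829 + 650)/(-14 + ((-1 - 5) - 2)) = √(-179)/(-14 + (-6 - 2)) = (I*√179)/(-14 - 8) = (I*√179)/(-22) = -I*√179/22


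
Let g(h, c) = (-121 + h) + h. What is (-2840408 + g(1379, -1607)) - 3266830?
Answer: -6104601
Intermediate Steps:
g(h, c) = -121 + 2*h
(-2840408 + g(1379, -1607)) - 3266830 = (-2840408 + (-121 + 2*1379)) - 3266830 = (-2840408 + (-121 + 2758)) - 3266830 = (-2840408 + 2637) - 3266830 = -2837771 - 3266830 = -6104601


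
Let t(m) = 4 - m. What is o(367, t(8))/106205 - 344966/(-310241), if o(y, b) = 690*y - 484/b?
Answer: 115236981621/32949145405 ≈ 3.4974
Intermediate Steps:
o(y, b) = -484/b + 690*y
o(367, t(8))/106205 - 344966/(-310241) = (-484/(4 - 1*8) + 690*367)/106205 - 344966/(-310241) = (-484/(4 - 8) + 253230)*(1/106205) - 344966*(-1/310241) = (-484/(-4) + 253230)*(1/106205) + 344966/310241 = (-484*(-1/4) + 253230)*(1/106205) + 344966/310241 = (121 + 253230)*(1/106205) + 344966/310241 = 253351*(1/106205) + 344966/310241 = 253351/106205 + 344966/310241 = 115236981621/32949145405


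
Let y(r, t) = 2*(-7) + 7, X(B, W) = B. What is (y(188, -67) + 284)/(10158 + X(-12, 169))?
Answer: 277/10146 ≈ 0.027301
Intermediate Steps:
y(r, t) = -7 (y(r, t) = -14 + 7 = -7)
(y(188, -67) + 284)/(10158 + X(-12, 169)) = (-7 + 284)/(10158 - 12) = 277/10146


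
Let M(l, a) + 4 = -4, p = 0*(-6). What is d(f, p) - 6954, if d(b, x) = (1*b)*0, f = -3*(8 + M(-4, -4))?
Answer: -6954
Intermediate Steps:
p = 0
M(l, a) = -8 (M(l, a) = -4 - 4 = -8)
f = 0 (f = -3*(8 - 8) = -3*0 = 0)
d(b, x) = 0 (d(b, x) = b*0 = 0)
d(f, p) - 6954 = 0 - 6954 = -6954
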